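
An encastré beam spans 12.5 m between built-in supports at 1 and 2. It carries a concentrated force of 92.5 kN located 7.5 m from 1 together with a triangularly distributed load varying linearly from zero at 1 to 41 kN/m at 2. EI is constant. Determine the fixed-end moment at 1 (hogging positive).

Take the two fixed-end moments M_1, M_2 as redundants; the released structure is the simple span 12.
End rotations of the released simple span under the applied load (×1/EI):
  at 1: point load 92.5 at a = 7.5: Pab(L + b)/(6LEI) = 809.4/EI
  at 2: point load 92.5 at a = 7.5: Pab(L + a)/(6LEI) = 925/EI
  at 1: triangular load, peak 41: 7w₀L³/(360EI) = 1557/EI
  at 2: triangular load, peak 41: w₀L³/(45EI) = 1780/EI
  θ_10 = 2366/EI,  θ_20 = 2705/EI
Flexibility coefficients: a unit moment at one end gives L/(3EI) there and L/(6EI) at the far end, so f₁₁ = f₂₂ = 4.167/EI and f₁₂ = f₂₁ = 2.083/EI.
Compatibility — zero rotation at each built-in end:
  4.167 M_1 + 2.083 M_2 = 2366
  2.083 M_1 + 4.167 M_2 = 2705
Solving the pair gives M_1 = 324.5 kN·m and M_2 = 486.8 kN·m (hogging).

M_1 = 324.5 kN·m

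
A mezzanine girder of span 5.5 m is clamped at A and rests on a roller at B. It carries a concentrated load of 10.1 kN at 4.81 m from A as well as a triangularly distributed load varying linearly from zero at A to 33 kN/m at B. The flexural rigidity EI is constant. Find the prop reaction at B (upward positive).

Release the roller at B. Primary structure: cantilever fixed at A.
Free-end deflection of the primary structure under the applied loading (downward +):
  point load 10.1 at a = 4.81: Pa²(3L − a)/(6EI) = 455.3/EI
  triangular load, peak 33 at the free end: 11w₀L⁴/(120EI) = 2768/EI
  δ_0 = 3223/EI
Flexibility coefficient — unit upward force at B: δ_{BB} = L³/(3EI) = 55.46/EI.
Compatibility at B: δ_0 − R_B·δ_{BB} = 0, so R_B = 3223/55.46 = 58.12 kN.

R_B = 58.12 kN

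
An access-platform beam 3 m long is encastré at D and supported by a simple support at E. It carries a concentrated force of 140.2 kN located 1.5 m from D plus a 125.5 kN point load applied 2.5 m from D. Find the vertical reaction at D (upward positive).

Remove the prop at E; the released (primary) structure is a cantilever built in at D.
Primary-structure tip deflection at E by superposition:
  point load 140.2 at a = 1.5: Pa²(3L − a)/(6EI) = 394.3/EI
  point load 125.5 at a = 2.5: Pa²(3L − a)/(6EI) = 849.7/EI
  δ_0 = 1244/EI
Tip deflection under a unit load at E: L³/(3EI) = 9/EI.
Compatibility at E: δ_0 − R_E·δ_{EE} = 0, so R_E = 1244/9 = 138.2 kN.
Vertical equilibrium: R_D = ΣP − R_E = 265.7 − 138.2 = 127.5 kN.

R_D = 127.5 kN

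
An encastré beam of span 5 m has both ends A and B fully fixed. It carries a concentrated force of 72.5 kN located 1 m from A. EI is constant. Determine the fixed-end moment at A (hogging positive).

Release both end moments; the primary structure is a simply-supported span AB with redundants M_A and M_B.
On the primary (simply-supported) span, the end slopes from the loading are:
  at A: point load 72.5 at a = 1: Pab(L + b)/(6LEI) = 87/EI
  at B: point load 72.5 at a = 1: Pab(L + a)/(6LEI) = 58/EI
  θ_A0 = 87/EI,  θ_B0 = 58/EI
Flexibility coefficients: a unit moment at one end gives L/(3EI) there and L/(6EI) at the far end, so f₁₁ = f₂₂ = 1.667/EI and f₁₂ = f₂₁ = 0.8333/EI.
Compatibility — zero rotation at each built-in end:
  1.667 M_A + 0.8333 M_B = 87
  0.8333 M_A + 1.667 M_B = 58
Solving the pair gives M_A = 46.4 kN·m and M_B = 11.6 kN·m (hogging).

M_A = 46.4 kN·m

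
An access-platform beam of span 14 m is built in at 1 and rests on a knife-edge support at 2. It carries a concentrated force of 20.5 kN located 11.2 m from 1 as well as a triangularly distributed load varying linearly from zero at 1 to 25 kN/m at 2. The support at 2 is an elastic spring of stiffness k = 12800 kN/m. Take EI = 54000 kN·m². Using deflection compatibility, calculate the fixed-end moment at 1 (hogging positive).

M_1 = 320.5 kN·m

Release the roller at 2. Primary structure: cantilever fixed at 1.
Free-end deflection of the primary structure under the applied loading (downward +):
  point load 20.5 at a = 11.2: Pa²(3L − a)/(6EI) = 13200/EI
  triangular load, peak 25 at the free end: 11w₀L⁴/(120EI) = 88037/EI
  δ_0 = 101237/EI
Tip deflection under a unit load at 2: L³/(3EI) = 914.7/EI.
With EI = 54000 kN·m²: δ_0 = 1.8748 m and δ_{22} = 0.016938 m/kN.
Compatibility — the spring shortens by R_2/k under the reaction it provides: δ_0 − R_2·δ_{22} = R_2/k. With 1/k = 0.000078 m/kN, R_2 = δ_0 / (δ_{22} + 1/k) = 1.8748 / (0.016938 + 0.000078) = 110.2 kN.
Moment equilibrium about 1: M_1 = Σ(load moments about 1) − R_2·L = 1863 − 110.2×14 = 320.5 kN·m.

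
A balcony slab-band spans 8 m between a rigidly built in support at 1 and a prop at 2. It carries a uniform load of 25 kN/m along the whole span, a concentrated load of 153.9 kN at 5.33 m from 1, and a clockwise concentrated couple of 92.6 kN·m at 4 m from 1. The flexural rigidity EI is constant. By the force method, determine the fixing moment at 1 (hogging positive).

Remove the prop at 2; the released (primary) structure is a cantilever built in at 1.
Deflection at 2 on the released cantilever, summing each load's contribution:
  UDL 25: wL⁴/(8EI) = 12800/EI
  point load 153.9 at a = 5.33: Pa²(3L − a)/(6EI) = 13605/EI
  clockwise couple 92.6 at a = 4: M₀a(2L − a)/(2EI) = 2222/EI
  δ_0 = 28627/EI
Tip deflection under a unit load at 2: L³/(3EI) = 170.7/EI.
The prop prevents deflection at 2: R_2 = δ_0/δ_{22} = 28627/170.7 = 167.7 kN.
Moment equilibrium about 1: M_1 = Σ(load moments about 1) − R_2·L = 1713 − 167.7×8 = 371 kN·m.

M_1 = 371 kN·m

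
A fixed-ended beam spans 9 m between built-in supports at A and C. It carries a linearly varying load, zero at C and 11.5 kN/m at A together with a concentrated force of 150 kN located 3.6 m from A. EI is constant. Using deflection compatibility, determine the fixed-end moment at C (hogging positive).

M_C = 160.7 kN·m

Release both end moments; the primary structure is a simply-supported span AC with redundants M_A and M_C.
On the primary (simply-supported) span, the end slopes from the loading are:
  at A: triangular load, peak 11.5: w₀L³/(45EI) = 186.3/EI
  at C: triangular load, peak 11.5: 7w₀L³/(360EI) = 163/EI
  at A: point load 150 at a = 3.6: Pab(L + b)/(6LEI) = 777.6/EI
  at C: point load 150 at a = 3.6: Pab(L + a)/(6LEI) = 680.4/EI
  θ_A0 = 963.9/EI,  θ_C0 = 843.4/EI
Flexibility coefficients: a unit moment at one end gives L/(3EI) there and L/(6EI) at the far end, so f₁₁ = f₂₂ = 3/EI and f₁₂ = f₂₁ = 1.5/EI.
Compatibility — zero rotation at each built-in end:
  3 M_A + 1.5 M_C = 963.9
  1.5 M_A + 3 M_C = 843.4
Solving the pair gives M_A = 241 kN·m and M_C = 160.7 kN·m (hogging).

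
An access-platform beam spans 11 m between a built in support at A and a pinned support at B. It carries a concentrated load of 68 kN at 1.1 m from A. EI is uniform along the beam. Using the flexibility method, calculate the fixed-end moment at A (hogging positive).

Release the roller at B. Primary structure: cantilever fixed at A.
Downward deflection at the released point B due to the loads:
  point load 68 at a = 1.1: Pa²(3L − a)/(6EI) = 437.5/EI
Tip deflection under a unit load at B: L³/(3EI) = 443.7/EI.
The prop prevents deflection at B: R_B = δ_0/δ_{BB} = 437.5/443.7 = 0.986 kN.
Moment equilibrium about A: M_A = Σ(load moments about A) − R_B·L = 74.8 − 0.986×11 = 63.95 kN·m.

M_A = 63.95 kN·m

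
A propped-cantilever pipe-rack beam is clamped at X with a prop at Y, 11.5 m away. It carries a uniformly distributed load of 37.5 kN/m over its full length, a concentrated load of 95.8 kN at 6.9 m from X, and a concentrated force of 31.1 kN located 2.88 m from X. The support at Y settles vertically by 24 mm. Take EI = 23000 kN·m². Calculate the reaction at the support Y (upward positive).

R_Y = 204.7 kN

Release the roller at Y. Primary structure: cantilever fixed at X.
Free-end deflection of the primary structure under the applied loading (downward +):
  UDL 37.5: wL⁴/(8EI) = 81985/EI
  point load 95.8 at a = 6.9: Pa²(3L − a)/(6EI) = 20981/EI
  point load 31.1 at a = 2.88: Pa²(3L − a)/(6EI) = 1359/EI
  δ_0 = 104325/EI
Tip deflection under a unit load at Y: L³/(3EI) = 507/EI.
With EI = 23000 kN·m²: δ_0 = 4.5359 m and δ_{YY} = 0.022042 m/kN.
Compatibility — the beam at Y must follow the support down by 0.024 m: δ_0 − R_Y·δ_{YY} = 0.024, so R_Y = (4.5359 − 0.024)/0.022042 = 204.7 kN.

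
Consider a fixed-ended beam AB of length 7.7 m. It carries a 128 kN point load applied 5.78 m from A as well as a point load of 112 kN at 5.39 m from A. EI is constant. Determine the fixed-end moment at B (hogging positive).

Take the two fixed-end moments M_A, M_B as redundants; the released structure is the simple span AB.
Simple-span end rotations at A and B under the given loads:
  at A: point load 128 at a = 5.78: Pab(L + b)/(6LEI) = 295.8/EI
  at B: point load 128 at a = 5.78: Pab(L + a)/(6LEI) = 414.5/EI
  at A: point load 112 at a = 5.39: Pab(L + b)/(6LEI) = 302.1/EI
  at B: point load 112 at a = 5.39: Pab(L + a)/(6LEI) = 395.1/EI
  θ_A0 = 597.9/EI,  θ_B0 = 809.6/EI
Flexibility coefficients: a unit moment at one end gives L/(3EI) there and L/(6EI) at the far end, so f₁₁ = f₂₂ = 2.567/EI and f₁₂ = f₂₁ = 1.283/EI.
Compatibility — zero rotation at each built-in end:
  2.567 M_A + 1.283 M_B = 597.9
  1.283 M_A + 2.567 M_B = 809.6
Solving the pair gives M_A = 100.3 kN·m and M_B = 265.3 kN·m (hogging).

M_B = 265.3 kN·m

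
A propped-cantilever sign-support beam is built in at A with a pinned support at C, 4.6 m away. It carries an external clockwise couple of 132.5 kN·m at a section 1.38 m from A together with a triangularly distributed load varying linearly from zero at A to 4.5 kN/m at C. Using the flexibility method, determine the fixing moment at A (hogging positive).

Remove the prop at C; the released (primary) structure is a cantilever built in at A.
Downward deflection at the released point C due to the loads:
  clockwise couple 132.5 at a = 1.38: M₀a(2L − a)/(2EI) = 714.9/EI
  triangular load, peak 4.5 at the free end: 11w₀L⁴/(120EI) = 184.7/EI
  δ_0 = 899.6/EI
Tip deflection under a unit load at C: L³/(3EI) = 32.45/EI.
The prop prevents deflection at C: R_C = δ_0/δ_{CC} = 899.6/32.45 = 27.73 kN.
Moment equilibrium about A: M_A = Σ(load moments about A) − R_C·L = 164.2 − 27.73×4.6 = 36.69 kN·m.

M_A = 36.69 kN·m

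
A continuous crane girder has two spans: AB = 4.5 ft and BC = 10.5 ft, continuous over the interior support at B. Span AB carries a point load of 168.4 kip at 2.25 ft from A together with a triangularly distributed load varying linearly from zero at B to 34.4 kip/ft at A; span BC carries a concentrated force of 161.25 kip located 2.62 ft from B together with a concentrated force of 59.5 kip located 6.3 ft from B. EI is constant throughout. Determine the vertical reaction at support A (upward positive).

R_A = 64.12 kip

Insert a hinge at B; M_B is the redundant, and each span becomes simply supported.
Discontinuity in slope at B on the released structure — sum the simple-span end rotations:
  span AB: point load 168.4 at a = 2.25: Pab(L + a)/(6LEI) = 213.1/EI
  span AB: triangular load, peak 34.4: 7w₀L³/(360EI) = 60.95/EI
  span BC: point load 161.25 at a = 2.62: Pab(L + b)/(6LEI) = 971.3/EI
  span BC: point load 59.5 at a = 6.3: Pab(L + b)/(6LEI) = 367.4/EI
  relative rotation θ_0 = (274.1 + 1339)/EI = 1613/EI
A unit hogging moment at B produces rotation L₁/(3EI) + L₂/(3EI) = 5/EI.
Slope continuity at B: θ_0 = M_B·5/EI, so M_B = 1613/5 = 322.5 kip·ft (hogging).
Span AB, ΣM about A with M_B applied at B: R_B^{AB}·4.5 = 495 + 322.5, so R_B^{AB} = 181.7 kip and R_A = 245.8 − 181.7 = 64.12 kip.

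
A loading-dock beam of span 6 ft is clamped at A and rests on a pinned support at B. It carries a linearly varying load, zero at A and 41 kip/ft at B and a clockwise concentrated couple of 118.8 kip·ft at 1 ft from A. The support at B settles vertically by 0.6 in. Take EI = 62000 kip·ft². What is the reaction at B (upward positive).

R_B = 33.67 kip

Take the reaction at B as the redundant and release it; the primary structure is a cantilever fixed at A.
Primary-structure tip deflection at B by superposition:
  triangular load, peak 41 at the free end: 11w₀L⁴/(120EI) = 4871/EI
  clockwise couple 118.8 at a = 1: M₀a(2L − a)/(2EI) = 653.4/EI
  δ_0 = 5524/EI
Flexibility coefficient — unit upward force at B: δ_{BB} = L³/(3EI) = 72/EI.
With EI = 62000 kip·ft²: δ_0 = 0.0891 ft and δ_{BB} = 0.001161 ft/kip.
Compatibility — the beam at B must follow the support down by 0.05 ft: δ_0 − R_B·δ_{BB} = 0.05, so R_B = (0.0891 − 0.05)/0.001161 = 33.67 kip.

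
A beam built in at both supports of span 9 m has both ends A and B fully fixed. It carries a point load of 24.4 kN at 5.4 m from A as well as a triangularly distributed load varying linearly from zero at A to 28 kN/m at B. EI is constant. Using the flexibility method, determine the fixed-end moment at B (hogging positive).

Release both end moments; the primary structure is a simply-supported span AB with redundants M_A and M_B.
On the primary (simply-supported) span, the end slopes from the loading are:
  at A: point load 24.4 at a = 5.4: Pab(L + b)/(6LEI) = 110.7/EI
  at B: point load 24.4 at a = 5.4: Pab(L + a)/(6LEI) = 126.5/EI
  at A: triangular load, peak 28: 7w₀L³/(360EI) = 396.9/EI
  at B: triangular load, peak 28: w₀L³/(45EI) = 453.6/EI
  θ_A0 = 507.6/EI,  θ_B0 = 580.1/EI
Flexibility coefficients: a unit moment at one end gives L/(3EI) there and L/(6EI) at the far end, so f₁₁ = f₂₂ = 3/EI and f₁₂ = f₂₁ = 1.5/EI.
Compatibility — zero rotation at each built-in end:
  3 M_A + 1.5 M_B = 507.6
  1.5 M_A + 3 M_B = 580.1
Solving the pair gives M_A = 96.68 kN·m and M_B = 145 kN·m (hogging).

M_B = 145 kN·m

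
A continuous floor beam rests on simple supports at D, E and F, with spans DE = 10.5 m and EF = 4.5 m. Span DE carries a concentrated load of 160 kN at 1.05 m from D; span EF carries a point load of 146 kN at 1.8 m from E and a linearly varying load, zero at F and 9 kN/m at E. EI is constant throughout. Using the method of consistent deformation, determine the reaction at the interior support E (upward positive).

R_E = 148.8 kN

Release continuity at E by inserting a hinge; the redundant is the internal moment M_E. The primary structure is two simply-supported spans DE and EF.
Discontinuity in slope at E on the released structure — sum the simple-span end rotations:
  span DE: point load 160 at a = 1.05: Pab(L + a)/(6LEI) = 291.1/EI
  span EF: point load 146 at a = 1.8: Pab(L + b)/(6LEI) = 189.2/EI
  span EF: triangular load, peak 9: w₀L³/(45EI) = 18.23/EI
  relative rotation θ_0 = (291.1 + 207.4)/EI = 498.5/EI
A unit hogging moment at E produces rotation L₁/(3EI) + L₂/(3EI) = 5/EI.
Slope continuity at E: θ_0 = M_E·5/EI, so M_E = 498.5/5 = 99.7 kN·m (hogging).
Span DE, ΣM about D with M_E applied at E: R_E^{DE}·10.5 = 168 + 99.7, so R_E^{DE} = 25.5 kN and R_D = 160 − 25.5 = 134.5 kN.
Span EF, ΣM about F: R_E^{EF}·4.5 = 454.9 + 99.7, so R_E^{EF} = 123.3 kN and R_F = 166.2 − 123.3 = 42.99 kN.
R_E = 25.5 + 123.3 = 148.8 kN.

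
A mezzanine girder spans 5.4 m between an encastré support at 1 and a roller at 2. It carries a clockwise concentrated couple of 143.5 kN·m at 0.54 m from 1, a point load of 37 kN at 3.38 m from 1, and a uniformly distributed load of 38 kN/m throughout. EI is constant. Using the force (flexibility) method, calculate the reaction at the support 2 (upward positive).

R_2 = 101.7 kN

Choose R_2 as the redundant. The primary structure is the cantilever fixed at 1.
Free-end deflection of the primary structure under the applied loading (downward +):
  clockwise couple 143.5 at a = 0.54: M₀a(2L − a)/(2EI) = 397.5/EI
  point load 37 at a = 3.38: Pa²(3L − a)/(6EI) = 903.2/EI
  UDL 38: wL⁴/(8EI) = 4039/EI
  δ_0 = 5340/EI
Flexibility coefficient — unit upward force at 2: δ_{22} = L³/(3EI) = 52.49/EI.
Compatibility at 2: δ_0 − R_2·δ_{22} = 0, so R_2 = 5340/52.49 = 101.7 kN.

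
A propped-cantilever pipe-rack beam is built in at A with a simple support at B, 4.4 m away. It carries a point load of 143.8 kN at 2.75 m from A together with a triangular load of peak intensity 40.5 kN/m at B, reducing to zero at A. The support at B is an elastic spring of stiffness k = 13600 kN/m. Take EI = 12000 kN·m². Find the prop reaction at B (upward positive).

Choose R_B as the redundant. The primary structure is the cantilever fixed at A.
Deflection at B on the released cantilever, summing each load's contribution:
  point load 143.8 at a = 2.75: Pa²(3L − a)/(6EI) = 1894/EI
  triangular load, peak 40.5 at the free end: 11w₀L⁴/(120EI) = 1391/EI
  δ_0 = 3286/EI
Flexibility coefficient — unit upward force at B: δ_{BB} = L³/(3EI) = 28.39/EI.
With EI = 12000 kN·m²: δ_0 = 0.27379 m and δ_{BB} = 0.002366 m/kN.
Compatibility — the spring shortens by R_B/k under the reaction it provides: δ_0 − R_B·δ_{BB} = R_B/k. With 1/k = 0.000074 m/kN, R_B = δ_0 / (δ_{BB} + 1/k) = 0.27379 / (0.002366 + 0.000074) = 112.2 kN.

R_B = 112.2 kN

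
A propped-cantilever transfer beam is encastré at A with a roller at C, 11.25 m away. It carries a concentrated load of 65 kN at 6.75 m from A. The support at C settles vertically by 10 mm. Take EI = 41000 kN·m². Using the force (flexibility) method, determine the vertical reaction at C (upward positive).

R_C = 27.22 kN

Choose R_C as the redundant. The primary structure is the cantilever fixed at A.
Deflection at C on the released cantilever, summing each load's contribution:
  point load 65 at a = 6.75: Pa²(3L − a)/(6EI) = 13327/EI
Flexibility coefficient — unit upward force at C: δ_{CC} = L³/(3EI) = 474.6/EI.
With EI = 41000 kN·m²: δ_0 = 0.32505 m and δ_{CC} = 0.011576 m/kN.
Compatibility — the beam at C must follow the support down by 0.01 m: δ_0 − R_C·δ_{CC} = 0.01, so R_C = (0.32505 − 0.01)/0.011576 = 27.22 kN.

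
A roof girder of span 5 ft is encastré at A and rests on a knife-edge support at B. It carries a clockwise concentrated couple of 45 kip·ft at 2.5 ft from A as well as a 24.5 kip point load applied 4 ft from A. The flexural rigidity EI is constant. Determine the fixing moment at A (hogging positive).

M_A = 6.135 kip·ft

Remove the prop at B; the released (primary) structure is a cantilever built in at A.
Primary-structure tip deflection at B by superposition:
  clockwise couple 45 at a = 2.5: M₀a(2L − a)/(2EI) = 421.9/EI
  point load 24.5 at a = 4: Pa²(3L − a)/(6EI) = 718.7/EI
  δ_0 = 1141/EI
Tip deflection under a unit load at B: L³/(3EI) = 41.67/EI.
The prop prevents deflection at B: R_B = δ_0/δ_{BB} = 1141/41.67 = 27.37 kip.
Moment equilibrium about A: M_A = Σ(load moments about A) − R_B·L = 143 − 27.37×5 = 6.135 kip·ft.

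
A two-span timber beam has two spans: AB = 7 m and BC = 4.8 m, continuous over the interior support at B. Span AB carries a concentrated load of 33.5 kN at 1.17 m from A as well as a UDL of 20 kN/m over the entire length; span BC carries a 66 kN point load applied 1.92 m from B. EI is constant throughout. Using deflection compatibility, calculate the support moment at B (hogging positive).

M_B = 108.7 kN·m

Insert a hinge at B; M_B is the redundant, and each span becomes simply supported.
Discontinuity in slope at B on the released structure — sum the simple-span end rotations:
  span AB: point load 33.5 at a = 1.17: Pab(L + a)/(6LEI) = 44.45/EI
  span AB: UDL 20: wL³/(24EI) = 285.8/EI
  span BC: point load 66 at a = 1.92: Pab(L + b)/(6LEI) = 97.32/EI
  relative rotation θ_0 = (330.3 + 97.32)/EI = 427.6/EI
A unit hogging moment at B produces rotation L₁/(3EI) + L₂/(3EI) = 3.933/EI.
Slope continuity at B: θ_0 = M_B·3.933/EI, so M_B = 427.6/3.933 = 108.7 kN·m (hogging).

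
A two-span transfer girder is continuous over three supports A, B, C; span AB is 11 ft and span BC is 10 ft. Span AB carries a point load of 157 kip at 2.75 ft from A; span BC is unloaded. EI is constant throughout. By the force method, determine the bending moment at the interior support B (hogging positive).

M_B = 106 kip·ft

Release continuity at B by inserting a hinge; the redundant is the internal moment M_B. The primary structure is two simply-supported spans AB and BC.
Discontinuity in slope at B on the released structure — sum the simple-span end rotations:
  span AB: point load 157 at a = 2.75: Pab(L + a)/(6LEI) = 742.1/EI
  relative rotation θ_0 = (742.1 + 0)/EI = 742.1/EI
A unit hogging moment at B produces rotation L₁/(3EI) + L₂/(3EI) = 7/EI.
Compatibility: M_B·(L₁+L₂)/(3EI) = θ_0, giving M_B = 106 kip·ft (hogging).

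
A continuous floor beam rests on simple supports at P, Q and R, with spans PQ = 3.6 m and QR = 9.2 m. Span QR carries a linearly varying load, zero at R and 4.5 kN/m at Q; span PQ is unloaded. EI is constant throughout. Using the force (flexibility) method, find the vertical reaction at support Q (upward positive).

R_Q = 20.85 kN

Take M_Q as the redundant. Released structure: two simple spans PQ and QR with a hinge at Q.
Discontinuity in slope at Q on the released structure — sum the simple-span end rotations:
  span QR: triangular load, peak 4.5: w₀L³/(45EI) = 77.87/EI
  relative rotation θ_0 = (0 + 77.87)/EI = 77.87/EI
A unit hogging moment at Q produces rotation L₁/(3EI) + L₂/(3EI) = 4.267/EI.
Compatibility: M_Q·(L₁+L₂)/(3EI) = θ_0, giving M_Q = 18.25 kN·m (hogging).
Span PQ, ΣM about P with M_Q applied at Q: R_Q^{PQ}·3.6 = 0 + 18.25, so R_Q^{PQ} = 5.07 kN and R_P = 0 − 5.07 = -5.07 kN.
Span QR, ΣM about R: R_Q^{QR}·9.2 = 127 + 18.25, so R_Q^{QR} = 15.78 kN and R_R = 20.7 − 15.78 = 4.916 kN.
R_Q = 5.07 + 15.78 = 20.85 kN.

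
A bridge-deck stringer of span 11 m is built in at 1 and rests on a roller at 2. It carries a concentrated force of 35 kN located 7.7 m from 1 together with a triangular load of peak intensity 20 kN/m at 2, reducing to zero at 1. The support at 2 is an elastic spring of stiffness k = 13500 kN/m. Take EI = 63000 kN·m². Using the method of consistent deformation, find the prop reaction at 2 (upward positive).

R_2 = 79.39 kN

Remove the prop at 2; the released (primary) structure is a cantilever built in at 1.
Primary-structure tip deflection at 2 by superposition:
  point load 35 at a = 7.7: Pa²(3L − a)/(6EI) = 8750/EI
  triangular load, peak 20 at the free end: 11w₀L⁴/(120EI) = 26842/EI
  δ_0 = 35592/EI
Tip deflection under a unit load at 2: L³/(3EI) = 443.7/EI.
With EI = 63000 kN·m²: δ_0 = 0.56495 m and δ_{22} = 0.007042 m/kN.
Compatibility — the spring shortens by R_2/k under the reaction it provides: δ_0 − R_2·δ_{22} = R_2/k. With 1/k = 0.000074 m/kN, R_2 = δ_0 / (δ_{22} + 1/k) = 0.56495 / (0.007042 + 0.000074) = 79.39 kN.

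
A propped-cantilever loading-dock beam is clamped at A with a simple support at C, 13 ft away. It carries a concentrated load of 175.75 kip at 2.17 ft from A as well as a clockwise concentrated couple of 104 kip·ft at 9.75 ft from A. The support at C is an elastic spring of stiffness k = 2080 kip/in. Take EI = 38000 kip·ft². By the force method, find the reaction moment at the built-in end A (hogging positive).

Release the roller at C. Primary structure: cantilever fixed at A.
Downward deflection at the released point C due to the loads:
  point load 175.75 at a = 2.17: Pa²(3L − a)/(6EI) = 5080/EI
  clockwise couple 104 at a = 9.75: M₀a(2L − a)/(2EI) = 8239/EI
  δ_0 = 13319/EI
Flexibility coefficient — unit upward force at C: δ_{CC} = L³/(3EI) = 732.3/EI.
With EI = 38000 kip·ft²: δ_0 = 0.35049 ft and δ_{CC} = 0.019272 ft/kip.
Compatibility — the spring shortens by R_C/k under the reaction it provides: δ_0 − R_C·δ_{CC} = R_C/k. With 1/k = 1/(2080×12) ft/kip = 0.00004 ft/kip, R_C = δ_0 / (δ_{CC} + 1/k) = 0.35049 / (0.019272 + 0.00004) = 18.15 kip.
Moment equilibrium about A: M_A = Σ(load moments about A) − R_C·L = 485.4 − 18.15×13 = 249.4 kip·ft.

M_A = 249.4 kip·ft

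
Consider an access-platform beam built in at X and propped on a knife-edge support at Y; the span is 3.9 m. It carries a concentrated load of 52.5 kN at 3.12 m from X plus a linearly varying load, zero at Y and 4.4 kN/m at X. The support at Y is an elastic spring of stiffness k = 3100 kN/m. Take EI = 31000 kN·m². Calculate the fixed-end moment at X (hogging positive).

Release the roller at Y. Primary structure: cantilever fixed at X.
Primary-structure tip deflection at Y by superposition:
  point load 52.5 at a = 3.12: Pa²(3L − a)/(6EI) = 730.8/EI
  triangular load, peak 4.4 at the fixed end: w₀L⁴/(30EI) = 33.93/EI
  δ_0 = 764.7/EI
Tip deflection under a unit load at Y: L³/(3EI) = 19.77/EI.
With EI = 31000 kN·m²: δ_0 = 0.024669 m and δ_{YY} = 0.000638 m/kN.
Compatibility — the spring shortens by R_Y/k under the reaction it provides: δ_0 − R_Y·δ_{YY} = R_Y/k. With 1/k = 0.000323 m/kN, R_Y = δ_0 / (δ_{YY} + 1/k) = 0.024669 / (0.000638 + 0.000323) = 25.69 kN.
Moment equilibrium about X: M_X = Σ(load moments about X) − R_Y·L = 175 − 25.69×3.9 = 74.78 kN·m.

M_X = 74.78 kN·m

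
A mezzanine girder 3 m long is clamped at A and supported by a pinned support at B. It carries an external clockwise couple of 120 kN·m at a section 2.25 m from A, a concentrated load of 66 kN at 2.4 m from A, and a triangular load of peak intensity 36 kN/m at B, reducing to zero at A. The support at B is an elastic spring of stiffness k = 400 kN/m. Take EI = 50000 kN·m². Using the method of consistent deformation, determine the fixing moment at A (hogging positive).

M_A = 359.7 kN·m

Choose R_B as the redundant. The primary structure is the cantilever fixed at A.
Primary-structure tip deflection at B by superposition:
  clockwise couple 120 at a = 2.25: M₀a(2L − a)/(2EI) = 506.2/EI
  point load 66 at a = 2.4: Pa²(3L − a)/(6EI) = 418.2/EI
  triangular load, peak 36 at the free end: 11w₀L⁴/(120EI) = 267.3/EI
  δ_0 = 1192/EI
Tip deflection under a unit load at B: L³/(3EI) = 9/EI.
With EI = 50000 kN·m²: δ_0 = 0.023835 m and δ_{BB} = 0.00018 m/kN.
Compatibility — the spring shortens by R_B/k under the reaction it provides: δ_0 − R_B·δ_{BB} = R_B/k. With 1/k = 0.0025 m/kN, R_B = δ_0 / (δ_{BB} + 1/k) = 0.023835 / (0.00018 + 0.0025) = 8.893 kN.
Moment equilibrium about A: M_A = Σ(load moments about A) − R_B·L = 386.4 − 8.893×3 = 359.7 kN·m.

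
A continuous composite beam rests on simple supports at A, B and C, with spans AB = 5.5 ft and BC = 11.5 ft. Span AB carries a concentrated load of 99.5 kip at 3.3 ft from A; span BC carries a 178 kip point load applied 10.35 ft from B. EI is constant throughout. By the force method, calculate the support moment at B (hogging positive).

Insert a hinge at B; M_B is the redundant, and each span becomes simply supported.
Rotations at B on the released spans (each span's end-slope, ×1/EI):
  span AB: point load 99.5 at a = 3.3: Pab(L + a)/(6LEI) = 192.6/EI
  span BC: point load 178 at a = 10.35: Pab(L + b)/(6LEI) = 388.4/EI
  relative rotation θ_0 = (192.6 + 388.4)/EI = 581.1/EI
A unit hogging moment at B produces rotation L₁/(3EI) + L₂/(3EI) = 5.667/EI.
Slope continuity at B: θ_0 = M_B·5.667/EI, so M_B = 581.1/5.667 = 102.5 kip·ft (hogging).

M_B = 102.5 kip·ft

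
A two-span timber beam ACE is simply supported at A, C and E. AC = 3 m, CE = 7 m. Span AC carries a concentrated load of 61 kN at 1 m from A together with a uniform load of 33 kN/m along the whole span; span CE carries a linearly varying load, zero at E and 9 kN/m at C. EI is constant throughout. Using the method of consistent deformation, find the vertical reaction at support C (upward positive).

R_C = 109.8 kN

Take M_C as the redundant. Released structure: two simple spans AC and CE with a hinge at C.
Rotations at C on the released spans (each span's end-slope, ×1/EI):
  span AC: point load 61 at a = 1: Pab(L + a)/(6LEI) = 27.11/EI
  span AC: UDL 33: wL³/(24EI) = 37.12/EI
  span CE: triangular load, peak 9: w₀L³/(45EI) = 68.6/EI
  relative rotation θ_0 = (64.24 + 68.6)/EI = 132.8/EI
A unit hogging moment at C produces rotation L₁/(3EI) + L₂/(3EI) = 3.333/EI.
Compatibility: M_C·(L₁+L₂)/(3EI) = θ_0, giving M_C = 39.85 kN·m (hogging).
Span AC, ΣM about A with M_C applied at C: R_C^{AC}·3 = 209.5 + 39.85, so R_C^{AC} = 83.12 kN and R_A = 160 − 83.12 = 76.88 kN.
Span CE, ΣM about E: R_C^{CE}·7 = 147 + 39.85, so R_C^{CE} = 26.69 kN and R_E = 31.5 − 26.69 = 4.807 kN.
R_C = 83.12 + 26.69 = 109.8 kN.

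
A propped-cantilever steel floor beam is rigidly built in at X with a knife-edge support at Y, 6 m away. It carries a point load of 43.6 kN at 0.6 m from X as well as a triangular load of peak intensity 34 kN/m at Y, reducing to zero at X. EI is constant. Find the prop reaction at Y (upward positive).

R_Y = 56.73 kN

Remove the prop at Y; the released (primary) structure is a cantilever built in at X.
Primary-structure tip deflection at Y by superposition:
  point load 43.6 at a = 0.6: Pa²(3L − a)/(6EI) = 45.52/EI
  triangular load, peak 34 at the free end: 11w₀L⁴/(120EI) = 4039/EI
  δ_0 = 4085/EI
Flexibility coefficient — unit upward force at Y: δ_{YY} = L³/(3EI) = 72/EI.
The prop prevents deflection at Y: R_Y = δ_0/δ_{YY} = 4085/72 = 56.73 kN.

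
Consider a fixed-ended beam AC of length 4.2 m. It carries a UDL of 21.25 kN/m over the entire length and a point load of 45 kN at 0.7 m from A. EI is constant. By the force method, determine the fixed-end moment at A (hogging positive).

M_A = 53.11 kN·m

Take the two fixed-end moments M_A, M_C as redundants; the released structure is the simple span AC.
End rotations of the released simple span under the applied load (×1/EI):
  at A: UDL 21.25: wL³/(24EI) = 65.6/EI
  at C: UDL 21.25: wL³/(24EI) = 65.6/EI
  at A: point load 45 at a = 0.7: Pab(L + b)/(6LEI) = 33.69/EI
  at C: point load 45 at a = 0.7: Pab(L + a)/(6LEI) = 21.44/EI
  θ_A0 = 99.29/EI,  θ_C0 = 87.04/EI
Flexibility coefficients: a unit moment at one end gives L/(3EI) there and L/(6EI) at the far end, so f₁₁ = f₂₂ = 1.4/EI and f₁₂ = f₂₁ = 0.7/EI.
Compatibility — zero rotation at each built-in end:
  1.4 M_A + 0.7 M_C = 99.29
  0.7 M_A + 1.4 M_C = 87.04
Solving the pair gives M_A = 53.11 kN·m and M_C = 35.61 kN·m (hogging).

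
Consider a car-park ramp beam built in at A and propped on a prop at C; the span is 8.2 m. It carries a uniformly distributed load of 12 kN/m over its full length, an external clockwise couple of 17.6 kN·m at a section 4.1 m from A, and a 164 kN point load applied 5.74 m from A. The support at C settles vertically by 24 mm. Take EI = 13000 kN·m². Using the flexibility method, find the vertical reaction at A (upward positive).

Remove the prop at C; the released (primary) structure is a cantilever built in at A.
Free-end deflection of the primary structure under the applied loading (downward +):
  UDL 12: wL⁴/(8EI) = 6782/EI
  clockwise couple 17.6 at a = 4.1: M₀a(2L − a)/(2EI) = 443.8/EI
  point load 164 at a = 5.74: Pa²(3L − a)/(6EI) = 16985/EI
  δ_0 = 24210/EI
Flexibility coefficient — unit upward force at C: δ_{CC} = L³/(3EI) = 183.8/EI.
With EI = 13000 kN·m²: δ_0 = 1.8623 m and δ_{CC} = 0.014138 m/kN.
Compatibility — the beam at C must follow the support down by 0.024 m: δ_0 − R_C·δ_{CC} = 0.024, so R_C = (1.8623 − 0.024)/0.014138 = 130 kN.
Vertical equilibrium: R_A = ΣP − R_C = 262.4 − 130 = 132.4 kN.

R_A = 132.4 kN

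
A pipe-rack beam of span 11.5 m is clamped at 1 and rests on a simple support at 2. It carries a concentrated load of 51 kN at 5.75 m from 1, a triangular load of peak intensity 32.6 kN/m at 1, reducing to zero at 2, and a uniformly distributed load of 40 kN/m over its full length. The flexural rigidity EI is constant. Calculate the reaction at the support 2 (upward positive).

R_2 = 225.9 kN

Choose R_2 as the redundant. The primary structure is the cantilever fixed at 1.
Primary-structure tip deflection at 2 by superposition:
  point load 51 at a = 5.75: Pa²(3L − a)/(6EI) = 8080/EI
  triangular load, peak 32.6 at the fixed end: w₀L⁴/(30EI) = 19006/EI
  UDL 40: wL⁴/(8EI) = 87450/EI
  δ_0 = 114536/EI
Flexibility coefficient — unit upward force at 2: δ_{22} = L³/(3EI) = 507/EI.
The prop prevents deflection at 2: R_2 = δ_0/δ_{22} = 114536/507 = 225.9 kN.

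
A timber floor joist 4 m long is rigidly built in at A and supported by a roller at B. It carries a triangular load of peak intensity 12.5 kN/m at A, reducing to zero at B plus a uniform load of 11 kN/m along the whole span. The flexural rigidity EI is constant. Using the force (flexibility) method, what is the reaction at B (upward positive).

R_B = 21.5 kN

Remove the prop at B; the released (primary) structure is a cantilever built in at A.
Free-end deflection of the primary structure under the applied loading (downward +):
  triangular load, peak 12.5 at the fixed end: w₀L⁴/(30EI) = 106.7/EI
  UDL 11: wL⁴/(8EI) = 352/EI
  δ_0 = 458.7/EI
Tip deflection under a unit load at B: L³/(3EI) = 21.33/EI.
The prop prevents deflection at B: R_B = δ_0/δ_{BB} = 458.7/21.33 = 21.5 kN.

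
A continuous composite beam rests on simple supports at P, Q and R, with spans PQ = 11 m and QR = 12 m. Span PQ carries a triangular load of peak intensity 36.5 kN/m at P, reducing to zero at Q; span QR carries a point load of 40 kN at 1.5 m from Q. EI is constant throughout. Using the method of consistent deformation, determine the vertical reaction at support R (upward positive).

R_R = -7.408 kN

Release continuity at Q by inserting a hinge; the redundant is the internal moment M_Q. The primary structure is two simply-supported spans PQ and QR.
Rotations at Q on the released spans (each span's end-slope, ×1/EI):
  span PQ: triangular load, peak 36.5: 7w₀L³/(360EI) = 944.6/EI
  span QR: point load 40 at a = 1.5: Pab(L + b)/(6LEI) = 196.9/EI
  relative rotation θ_0 = (944.6 + 196.9)/EI = 1142/EI
A unit hogging moment at Q produces rotation L₁/(3EI) + L₂/(3EI) = 7.667/EI.
Slope continuity at Q: θ_0 = M_Q·7.667/EI, so M_Q = 1142/7.667 = 148.9 kN·m (hogging).
Span QR, ΣM about R: R_Q^{QR}·12 = 420 + 148.9, so R_Q^{QR} = 47.41 kN and R_R = 40 − 47.41 = -7.408 kN.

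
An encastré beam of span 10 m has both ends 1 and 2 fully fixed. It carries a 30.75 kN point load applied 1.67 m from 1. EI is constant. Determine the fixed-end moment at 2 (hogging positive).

M_2 = 7.144 kN·m

Release both end moments; the primary structure is a simply-supported span 12 with redundants M_1 and M_2.
On the primary (simply-supported) span, the end slopes from the loading are:
  at 1: point load 30.75 at a = 1.67: Pab(L + b)/(6LEI) = 130.7/EI
  at 2: point load 30.75 at a = 1.67: Pab(L + a)/(6LEI) = 83.2/EI
  θ_10 = 130.7/EI,  θ_20 = 83.2/EI
Flexibility coefficients: a unit moment at one end gives L/(3EI) there and L/(6EI) at the far end, so f₁₁ = f₂₂ = 3.333/EI and f₁₂ = f₂₁ = 1.667/EI.
Compatibility — zero rotation at each built-in end:
  3.333 M_1 + 1.667 M_2 = 130.7
  1.667 M_1 + 3.333 M_2 = 83.2
Solving the pair gives M_1 = 35.63 kN·m and M_2 = 7.144 kN·m (hogging).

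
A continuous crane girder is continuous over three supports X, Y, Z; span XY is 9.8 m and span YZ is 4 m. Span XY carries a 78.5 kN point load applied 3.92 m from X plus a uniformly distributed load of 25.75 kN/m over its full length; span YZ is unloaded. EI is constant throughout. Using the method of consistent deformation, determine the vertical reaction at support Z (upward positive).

Release continuity at Y by inserting a hinge; the redundant is the internal moment M_Y. The primary structure is two simply-supported spans XY and YZ.
End slopes at the hinge Y, treating each span as simply supported:
  span XY: point load 78.5 at a = 3.92: Pab(L + a)/(6LEI) = 422.2/EI
  span XY: UDL 25.75: wL³/(24EI) = 1010/EI
  relative rotation θ_0 = (1432 + 0)/EI = 1432/EI
A unit hogging moment at Y produces rotation L₁/(3EI) + L₂/(3EI) = 4.6/EI.
Compatibility: M_Y·(L₁+L₂)/(3EI) = θ_0, giving M_Y = 311.3 kN·m (hogging).
Span YZ, ΣM about Z: R_Y^{YZ}·4 = 0 + 311.3, so R_Y^{YZ} = 77.83 kN and R_Z = 0 − 77.83 = -77.83 kN.

R_Z = -77.83 kN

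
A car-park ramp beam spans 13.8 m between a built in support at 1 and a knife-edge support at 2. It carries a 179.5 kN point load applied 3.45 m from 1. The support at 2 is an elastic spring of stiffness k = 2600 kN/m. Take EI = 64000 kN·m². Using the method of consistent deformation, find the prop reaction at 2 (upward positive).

Take the reaction at 2 as the redundant and release it; the primary structure is a cantilever fixed at 1.
Downward deflection at the released point 2 due to the loads:
  point load 179.5 at a = 3.45: Pa²(3L − a)/(6EI) = 13513/EI
Tip deflection under a unit load at 2: L³/(3EI) = 876/EI.
With EI = 64000 kN·m²: δ_0 = 0.21115 m and δ_{22} = 0.013688 m/kN.
Compatibility — the spring shortens by R_2/k under the reaction it provides: δ_0 − R_2·δ_{22} = R_2/k. With 1/k = 0.000385 m/kN, R_2 = δ_0 / (δ_{22} + 1/k) = 0.21115 / (0.013688 + 0.000385) = 15 kN.

R_2 = 15 kN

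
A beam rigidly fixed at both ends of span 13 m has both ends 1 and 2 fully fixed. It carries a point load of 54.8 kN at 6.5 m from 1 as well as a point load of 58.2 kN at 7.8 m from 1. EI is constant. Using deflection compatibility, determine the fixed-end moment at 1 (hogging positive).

Release both end moments; the primary structure is a simply-supported span 12 with redundants M_1 and M_2.
Simple-span end rotations at 1 and 2 under the given loads:
  at 1: point load 54.8 at a = 6.5: Pab(L + b)/(6LEI) = 578.8/EI
  at 2: point load 54.8 at a = 6.5: Pab(L + a)/(6LEI) = 578.8/EI
  at 1: point load 58.2 at a = 7.8: Pab(L + b)/(6LEI) = 550.8/EI
  at 2: point load 58.2 at a = 7.8: Pab(L + a)/(6LEI) = 629.5/EI
  θ_10 = 1130/EI,  θ_20 = 1208/EI
Flexibility coefficients: a unit moment at one end gives L/(3EI) there and L/(6EI) at the far end, so f₁₁ = f₂₂ = 4.333/EI and f₁₂ = f₂₁ = 2.167/EI.
Compatibility — zero rotation at each built-in end:
  4.333 M_1 + 2.167 M_2 = 1130
  2.167 M_1 + 4.333 M_2 = 1208
Solving the pair gives M_1 = 161.7 kN·m and M_2 = 198 kN·m (hogging).

M_1 = 161.7 kN·m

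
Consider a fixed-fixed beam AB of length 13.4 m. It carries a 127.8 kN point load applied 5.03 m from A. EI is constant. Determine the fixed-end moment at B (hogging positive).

Take the two fixed-end moments M_A, M_B as redundants; the released structure is the simple span AB.
End rotations of the released simple span under the applied load (×1/EI):
  at A: point load 127.8 at a = 5.03: Pab(L + b)/(6LEI) = 1457/EI
  at B: point load 127.8 at a = 5.03: Pab(L + a)/(6LEI) = 1233/EI
  θ_A0 = 1457/EI,  θ_B0 = 1233/EI
Flexibility coefficients: a unit moment at one end gives L/(3EI) there and L/(6EI) at the far end, so f₁₁ = f₂₂ = 4.467/EI and f₁₂ = f₂₁ = 2.233/EI.
Compatibility — zero rotation at each built-in end:
  4.467 M_A + 2.233 M_B = 1457
  2.233 M_A + 4.467 M_B = 1233
Solving the pair gives M_A = 250.8 kN·m and M_B = 150.7 kN·m (hogging).

M_B = 150.7 kN·m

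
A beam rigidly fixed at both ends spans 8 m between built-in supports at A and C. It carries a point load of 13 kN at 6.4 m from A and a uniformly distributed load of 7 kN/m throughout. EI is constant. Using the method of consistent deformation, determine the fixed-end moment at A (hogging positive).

Release both end moments; the primary structure is a simply-supported span AC with redundants M_A and M_C.
On the primary (simply-supported) span, the end slopes from the loading are:
  at A: point load 13 at a = 6.4: Pab(L + b)/(6LEI) = 26.62/EI
  at C: point load 13 at a = 6.4: Pab(L + a)/(6LEI) = 39.94/EI
  at A: UDL 7: wL³/(24EI) = 149.3/EI
  at C: UDL 7: wL³/(24EI) = 149.3/EI
  θ_A0 = 176/EI,  θ_C0 = 189.3/EI
Flexibility coefficients: a unit moment at one end gives L/(3EI) there and L/(6EI) at the far end, so f₁₁ = f₂₂ = 2.667/EI and f₁₂ = f₂₁ = 1.333/EI.
Compatibility — zero rotation at each built-in end:
  2.667 M_A + 1.333 M_C = 176
  1.333 M_A + 2.667 M_C = 189.3
Solving the pair gives M_A = 40.66 kN·m and M_C = 50.65 kN·m (hogging).

M_A = 40.66 kN·m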